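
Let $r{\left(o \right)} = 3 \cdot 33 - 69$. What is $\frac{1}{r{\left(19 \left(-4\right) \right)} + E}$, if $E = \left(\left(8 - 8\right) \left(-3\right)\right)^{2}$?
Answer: $\frac{1}{30} \approx 0.033333$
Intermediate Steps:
$E = 0$ ($E = \left(0 \left(-3\right)\right)^{2} = 0^{2} = 0$)
$r{\left(o \right)} = 30$ ($r{\left(o \right)} = 99 - 69 = 30$)
$\frac{1}{r{\left(19 \left(-4\right) \right)} + E} = \frac{1}{30 + 0} = \frac{1}{30}$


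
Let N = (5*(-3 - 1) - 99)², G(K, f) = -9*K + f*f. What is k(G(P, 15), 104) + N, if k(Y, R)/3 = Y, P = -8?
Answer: 15052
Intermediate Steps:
G(K, f) = f² - 9*K (G(K, f) = -9*K + f² = f² - 9*K)
k(Y, R) = 3*Y
N = 14161 (N = (5*(-4) - 99)² = (-20 - 99)² = (-119)² = 14161)
k(G(P, 15), 104) + N = 3*(15² - 9*(-8)) + 14161 = 3*(225 + 72) + 14161 = 3*297 + 14161 = 891 + 14161 = 15052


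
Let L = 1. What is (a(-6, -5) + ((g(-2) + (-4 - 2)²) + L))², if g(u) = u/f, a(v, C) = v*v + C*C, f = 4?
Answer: 38025/4 ≈ 9506.3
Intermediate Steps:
a(v, C) = C² + v² (a(v, C) = v² + C² = C² + v²)
g(u) = u/4
(a(-6, -5) + ((g(-2) + (-4 - 2)²) + L))² = (((-5)² + (-6)²) + (((¼)*(-2) + (-4 - 2)²) + 1))² = ((25 + 36) + ((-½ + (-6)²) + 1))² = (61 + ((-½ + 36) + 1))² = (61 + (71/2 + 1))² = (61 + 73/2)² = (195/2)² = 38025/4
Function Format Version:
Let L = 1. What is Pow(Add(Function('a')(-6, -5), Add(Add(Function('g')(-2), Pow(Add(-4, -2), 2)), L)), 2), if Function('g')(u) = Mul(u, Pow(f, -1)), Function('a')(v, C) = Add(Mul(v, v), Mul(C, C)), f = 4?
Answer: Rational(38025, 4) ≈ 9506.3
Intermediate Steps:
Function('a')(v, C) = Add(Pow(C, 2), Pow(v, 2)) (Function('a')(v, C) = Add(Pow(v, 2), Pow(C, 2)) = Add(Pow(C, 2), Pow(v, 2)))
Function('g')(u) = Mul(Rational(1, 4), u) (Function('g')(u) = Mul(u, Pow(4, -1)) = Mul(u, Rational(1, 4)) = Mul(Rational(1, 4), u))
Pow(Add(Function('a')(-6, -5), Add(Add(Function('g')(-2), Pow(Add(-4, -2), 2)), L)), 2) = Pow(Add(Add(Pow(-5, 2), Pow(-6, 2)), Add(Add(Mul(Rational(1, 4), -2), Pow(Add(-4, -2), 2)), 1)), 2) = Pow(Add(Add(25, 36), Add(Add(Rational(-1, 2), Pow(-6, 2)), 1)), 2) = Pow(Add(61, Add(Add(Rational(-1, 2), 36), 1)), 2) = Pow(Add(61, Add(Rational(71, 2), 1)), 2) = Pow(Add(61, Rational(73, 2)), 2) = Pow(Rational(195, 2), 2) = Rational(38025, 4)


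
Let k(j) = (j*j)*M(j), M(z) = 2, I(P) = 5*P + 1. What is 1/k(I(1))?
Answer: 1/72 ≈ 0.013889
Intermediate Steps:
I(P) = 1 + 5*P
k(j) = 2*j² (k(j) = (j*j)*2 = j²*2 = 2*j²)
1/k(I(1)) = 1/(2*(1 + 5*1)²) = 1/(2*(1 + 5)²) = 1/(2*6²) = 1/(2*36) = 1/72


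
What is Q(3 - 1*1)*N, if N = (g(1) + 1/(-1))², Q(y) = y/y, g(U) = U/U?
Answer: 0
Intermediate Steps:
g(U) = 1
Q(y) = 1
N = 0 (N = (1 + 1/(-1))² = (1 - 1)² = 0² = 0)
Q(3 - 1*1)*N = 1*0 = 0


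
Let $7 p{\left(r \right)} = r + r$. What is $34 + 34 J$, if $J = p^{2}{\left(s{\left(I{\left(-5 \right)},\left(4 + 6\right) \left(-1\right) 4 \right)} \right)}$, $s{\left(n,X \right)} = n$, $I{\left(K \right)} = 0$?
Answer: $34$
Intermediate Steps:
$p{\left(r \right)} = \frac{2 r}{7}$ ($p{\left(r \right)} = \frac{r + r}{7} = \frac{2 r}{7}$)
$J = 0$ ($J = \left(\frac{2}{7} \cdot 0\right)^{2} = 0^{2} = 0$)
$34 + 34 J = 34 + 34 \cdot 0 = 34 + 0 = 34$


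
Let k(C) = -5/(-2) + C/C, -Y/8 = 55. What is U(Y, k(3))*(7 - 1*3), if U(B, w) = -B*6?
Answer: 10560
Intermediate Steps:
Y = -440 (Y = -8*55 = -440)
k(C) = 7/2 (k(C) = -5*(-½) + 1 = 5/2 + 1 = 7/2)
U(B, w) = -6*B
U(Y, k(3))*(7 - 1*3) = (-6*(-440))*(7 - 1*3) = 2640*(7 - 3) = 2640*4 = 10560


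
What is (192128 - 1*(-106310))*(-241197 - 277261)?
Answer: -154727568604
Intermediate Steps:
(192128 - 1*(-106310))*(-241197 - 277261) = (192128 + 106310)*(-518458) = 298438*(-518458) = -154727568604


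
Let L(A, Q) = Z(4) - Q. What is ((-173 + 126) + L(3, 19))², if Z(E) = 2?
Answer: 4096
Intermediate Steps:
L(A, Q) = 2 - Q
((-173 + 126) + L(3, 19))² = ((-173 + 126) + (2 - 1*19))² = (-47 + (2 - 19))² = (-47 - 17)² = (-64)² = 4096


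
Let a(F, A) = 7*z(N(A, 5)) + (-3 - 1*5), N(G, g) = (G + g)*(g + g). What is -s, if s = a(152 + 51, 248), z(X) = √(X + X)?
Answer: 8 - 14*√1265 ≈ -489.94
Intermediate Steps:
N(G, g) = 2*g*(G + g) (N(G, g) = (G + g)*(2*g) = 2*g*(G + g))
z(X) = √2*√X (z(X) = √(2*X) = √2*√X)
a(F, A) = -8 + 7*√2*√(50 + 10*A) (a(F, A) = 7*(√2*√(2*5*(A + 5))) + (-3 - 1*5) = 7*(√2*√(2*5*(5 + A))) + (-3 - 5) = 7*(√2*√(50 + 10*A)) - 8 = 7*√2*√(50 + 10*A) - 8 = -8 + 7*√2*√(50 + 10*A))
s = -8 + 14*√1265 (s = -8 + 14*√(25 + 5*248) = -8 + 14*√(25 + 1240) = -8 + 14*√1265 ≈ 489.94)
-s = -(-8 + 14*√1265) = 8 - 14*√1265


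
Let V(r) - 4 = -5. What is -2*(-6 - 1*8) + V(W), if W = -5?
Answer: 27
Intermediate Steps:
V(r) = -1 (V(r) = 4 - 5 = -1)
-2*(-6 - 1*8) + V(W) = -2*(-6 - 1*8) - 1 = -2*(-6 - 8) - 1 = -2*(-14) - 1 = 28 - 1 = 27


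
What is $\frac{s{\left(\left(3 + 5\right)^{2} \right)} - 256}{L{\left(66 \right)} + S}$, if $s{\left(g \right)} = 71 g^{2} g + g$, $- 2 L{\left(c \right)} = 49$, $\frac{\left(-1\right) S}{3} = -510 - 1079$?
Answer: $\frac{37224064}{9485} \approx 3924.5$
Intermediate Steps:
$S = 4767$ ($S = - 3 \left(-510 - 1079\right) = \left(-3\right) \left(-1589\right) = 4767$)
$L{\left(c \right)} = - \frac{49}{2}$ ($L{\left(c \right)} = \left(- \frac{1}{2}\right) 49 = - \frac{49}{2}$)
$s{\left(g \right)} = g + 71 g^{3}$ ($s{\left(g \right)} = 71 g^{3} + g = g + 71 g^{3}$)
$\frac{s{\left(\left(3 + 5\right)^{2} \right)} - 256}{L{\left(66 \right)} + S} = \frac{\left(\left(3 + 5\right)^{2} + 71 \left(\left(3 + 5\right)^{2}\right)^{3}\right) - 256}{- \frac{49}{2} + 4767} = \frac{\left(8^{2} + 71 \left(8^{2}\right)^{3}\right) - 256}{\frac{9485}{2}} = \left(\left(64 + 71 \cdot 64^{3}\right) - 256\right) \frac{2}{9485} = \left(\left(64 + 71 \cdot 262144\right) - 256\right) \frac{2}{9485} = \left(\left(64 + 18612224\right) - 256\right) \frac{2}{9485} = \left(18612288 - 256\right) \frac{2}{9485} = 18612032 \cdot \frac{2}{9485} = \frac{37224064}{9485}$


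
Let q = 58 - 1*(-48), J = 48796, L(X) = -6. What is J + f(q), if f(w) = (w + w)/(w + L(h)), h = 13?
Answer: 1219953/25 ≈ 48798.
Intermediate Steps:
q = 106 (q = 58 + 48 = 106)
f(w) = 2*w/(-6 + w) (f(w) = (w + w)/(w - 6) = (2*w)/(-6 + w) = 2*w/(-6 + w))
J + f(q) = 48796 + 2*106/(-6 + 106) = 48796 + 2*106/100 = 48796 + 2*106*(1/100) = 48796 + 53/25 = 1219953/25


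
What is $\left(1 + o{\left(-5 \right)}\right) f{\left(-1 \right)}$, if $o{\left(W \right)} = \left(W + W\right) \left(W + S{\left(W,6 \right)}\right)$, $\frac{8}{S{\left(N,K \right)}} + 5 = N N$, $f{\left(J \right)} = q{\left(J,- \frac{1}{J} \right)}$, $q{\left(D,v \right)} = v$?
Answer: $47$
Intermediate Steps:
$f{\left(J \right)} = - \frac{1}{J}$
$S{\left(N,K \right)} = \frac{8}{-5 + N^{2}}$ ($S{\left(N,K \right)} = \frac{8}{-5 + N N} = \frac{8}{-5 + N^{2}}$)
$o{\left(W \right)} = 2 W \left(W + \frac{8}{-5 + W^{2}}\right)$ ($o{\left(W \right)} = \left(W + W\right) \left(W + \frac{8}{-5 + W^{2}}\right) = 2 W \left(W + \frac{8}{-5 + W^{2}}\right)$)
$\left(1 + o{\left(-5 \right)}\right) f{\left(-1 \right)} = \left(1 + 2 \left(-5\right) \frac{1}{-5 + \left(-5\right)^{2}} \left(8 - 5 \left(-5 + \left(-5\right)^{2}\right)\right)\right) \left(- \frac{1}{-1}\right) = \left(1 + 2 \left(-5\right) \frac{1}{-5 + 25} \left(8 - 5 \left(-5 + 25\right)\right)\right) \left(\left(-1\right) \left(-1\right)\right) = \left(1 + 2 \left(-5\right) \frac{1}{20} \left(8 - 100\right)\right) 1 = \left(1 + 2 \left(-5\right) \frac{1}{20} \left(-92\right)\right) 1 = \left(1 + 46\right) 1 = 47 \cdot 1 = 47$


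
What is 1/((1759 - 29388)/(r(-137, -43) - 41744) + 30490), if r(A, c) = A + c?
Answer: 41924/1278290389 ≈ 3.2797e-5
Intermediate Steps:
1/((1759 - 29388)/(r(-137, -43) - 41744) + 30490) = 1/((1759 - 29388)/((-137 - 43) - 41744) + 30490) = 1/(-27629/(-180 - 41744) + 30490) = 1/(-27629/(-41924) + 30490) = 1/(-27629*(-1/41924) + 30490) = 1/(27629/41924 + 30490) = 1/(1278290389/41924) = 41924/1278290389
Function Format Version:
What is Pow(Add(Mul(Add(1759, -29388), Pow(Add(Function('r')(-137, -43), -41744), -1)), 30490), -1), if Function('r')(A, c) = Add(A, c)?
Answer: Rational(41924, 1278290389) ≈ 3.2797e-5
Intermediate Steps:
Pow(Add(Mul(Add(1759, -29388), Pow(Add(Function('r')(-137, -43), -41744), -1)), 30490), -1) = Pow(Add(Mul(Add(1759, -29388), Pow(Add(Add(-137, -43), -41744), -1)), 30490), -1) = Pow(Add(Mul(-27629, Pow(Add(-180, -41744), -1)), 30490), -1) = Pow(Add(Mul(-27629, Pow(-41924, -1)), 30490), -1) = Pow(Add(Mul(-27629, Rational(-1, 41924)), 30490), -1) = Pow(Add(Rational(27629, 41924), 30490), -1) = Pow(Rational(1278290389, 41924), -1) = Rational(41924, 1278290389)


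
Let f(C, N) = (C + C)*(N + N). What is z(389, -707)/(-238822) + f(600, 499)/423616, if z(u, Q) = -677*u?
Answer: 3106045091/790381409 ≈ 3.9298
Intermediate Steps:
f(C, N) = 4*C*N (f(C, N) = (2*C)*(2*N) = 4*C*N)
z(389, -707)/(-238822) + f(600, 499)/423616 = -677*389/(-238822) + (4*600*499)/423616 = -263353*(-1/238822) + 1197600*(1/423616) = 263353/238822 + 37425/13238 = 3106045091/790381409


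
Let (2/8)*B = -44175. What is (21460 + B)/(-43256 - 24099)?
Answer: 31048/13471 ≈ 2.3048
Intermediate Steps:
B = -176700 (B = 4*(-44175) = -176700)
(21460 + B)/(-43256 - 24099) = (21460 - 176700)/(-43256 - 24099) = -155240/(-67355) = -155240*(-1/67355) = 31048/13471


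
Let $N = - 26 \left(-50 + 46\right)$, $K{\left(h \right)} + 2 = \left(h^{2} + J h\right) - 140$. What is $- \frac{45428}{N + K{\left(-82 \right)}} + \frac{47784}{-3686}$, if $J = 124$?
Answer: $\frac{265930}{3208663} \approx 0.082879$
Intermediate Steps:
$K{\left(h \right)} = -142 + h^{2} + 124 h$ ($K{\left(h \right)} = -2 - \left(140 - h^{2} - 124 h\right) = -2 + \left(-140 + h^{2} + 124 h\right) = -142 + h^{2} + 124 h$)
$N = 104$ ($N = \left(-26\right) \left(-4\right) = 104$)
$- \frac{45428}{N + K{\left(-82 \right)}} + \frac{47784}{-3686} = - \frac{45428}{104 + \left(-142 + \left(-82\right)^{2} + 124 \left(-82\right)\right)} + \frac{47784}{-3686} = - \frac{45428}{104 - 3586} + 47784 \left(- \frac{1}{3686}\right) = - \frac{45428}{104 - 3586} - \frac{23892}{1843} = - \frac{45428}{-3482} - \frac{23892}{1843} = \left(-45428\right) \left(- \frac{1}{3482}\right) - \frac{23892}{1843} = \frac{22714}{1741} - \frac{23892}{1843} = \frac{265930}{3208663}$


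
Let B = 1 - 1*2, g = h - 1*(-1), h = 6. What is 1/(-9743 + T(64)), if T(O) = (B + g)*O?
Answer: -1/9359 ≈ -0.00010685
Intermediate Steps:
g = 7 (g = 6 - 1*(-1) = 6 + 1 = 7)
B = -1 (B = 1 - 2 = -1)
T(O) = 6*O (T(O) = (-1 + 7)*O = 6*O)
1/(-9743 + T(64)) = 1/(-9743 + 6*64) = 1/(-9743 + 384) = 1/(-9359) = -1/9359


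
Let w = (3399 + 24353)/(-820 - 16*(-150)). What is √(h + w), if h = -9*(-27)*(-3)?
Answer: I*√111001715/395 ≈ 26.673*I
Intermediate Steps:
h = -729 (h = 243*(-3) = -729)
w = 6938/395 (w = 27752/(-820 + 2400) = 27752/1580 = 27752*(1/1580) = 6938/395 ≈ 17.565)
√(h + w) = √(-729 + 6938/395) = √(-281017/395) = I*√111001715/395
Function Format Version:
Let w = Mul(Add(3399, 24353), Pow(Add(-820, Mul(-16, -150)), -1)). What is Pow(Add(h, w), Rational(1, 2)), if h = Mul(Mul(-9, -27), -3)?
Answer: Mul(Rational(1, 395), I, Pow(111001715, Rational(1, 2))) ≈ Mul(26.673, I)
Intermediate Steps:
h = -729 (h = Mul(243, -3) = -729)
w = Rational(6938, 395) (w = Mul(27752, Pow(Add(-820, 2400), -1)) = Mul(27752, Pow(1580, -1)) = Mul(27752, Rational(1, 1580)) = Rational(6938, 395) ≈ 17.565)
Pow(Add(h, w), Rational(1, 2)) = Pow(Add(-729, Rational(6938, 395)), Rational(1, 2)) = Pow(Rational(-281017, 395), Rational(1, 2)) = Mul(Rational(1, 395), I, Pow(111001715, Rational(1, 2)))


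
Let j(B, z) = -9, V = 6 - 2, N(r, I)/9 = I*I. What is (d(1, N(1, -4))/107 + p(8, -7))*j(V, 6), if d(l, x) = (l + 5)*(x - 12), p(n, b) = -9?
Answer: 1539/107 ≈ 14.383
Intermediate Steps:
N(r, I) = 9*I**2 (N(r, I) = 9*(I*I) = 9*I**2)
d(l, x) = (-12 + x)*(5 + l) (d(l, x) = (5 + l)*(-12 + x) = (-12 + x)*(5 + l))
V = 4
(d(1, N(1, -4))/107 + p(8, -7))*j(V, 6) = ((-60 - 12*1 + 5*(9*(-4)**2) + 1*(9*(-4)**2))/107 - 9)*(-9) = ((-60 - 12 + 5*(9*16) + 1*(9*16))*(1/107) - 9)*(-9) = ((-60 - 12 + 5*144 + 1*144)*(1/107) - 9)*(-9) = ((-60 - 12 + 720 + 144)*(1/107) - 9)*(-9) = (792*(1/107) - 9)*(-9) = (792/107 - 9)*(-9) = -171/107*(-9) = 1539/107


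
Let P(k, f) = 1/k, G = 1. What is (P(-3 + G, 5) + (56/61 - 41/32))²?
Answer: 2839225/3810304 ≈ 0.74514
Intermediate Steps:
(P(-3 + G, 5) + (56/61 - 41/32))² = (1/(-3 + 1) + (56/61 - 41/32))² = (1/(-2) + (56*(1/61) - 41*1/32))² = (-½ + (56/61 - 41/32))² = (-½ - 709/1952)² = (-1685/1952)² = 2839225/3810304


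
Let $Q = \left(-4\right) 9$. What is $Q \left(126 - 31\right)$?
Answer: $-3420$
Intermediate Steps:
$Q = -36$
$Q \left(126 - 31\right) = - 36 \left(126 - 31\right) = \left(-36\right) 95 = -3420$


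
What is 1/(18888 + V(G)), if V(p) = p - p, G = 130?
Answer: 1/18888 ≈ 5.2944e-5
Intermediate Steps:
V(p) = 0
1/(18888 + V(G)) = 1/(18888 + 0) = 1/18888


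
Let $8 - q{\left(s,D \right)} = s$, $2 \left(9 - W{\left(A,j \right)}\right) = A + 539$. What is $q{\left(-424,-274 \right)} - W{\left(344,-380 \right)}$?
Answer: $\frac{1729}{2} \approx 864.5$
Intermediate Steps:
$W{\left(A,j \right)} = - \frac{521}{2} - \frac{A}{2}$ ($W{\left(A,j \right)} = 9 - \frac{A + 539}{2} = 9 - \frac{539 + A}{2} = 9 - \left(\frac{539}{2} + \frac{A}{2}\right) = - \frac{521}{2} - \frac{A}{2}$)
$q{\left(s,D \right)} = 8 - s$
$q{\left(-424,-274 \right)} - W{\left(344,-380 \right)} = \left(8 - -424\right) - \left(- \frac{521}{2} - 172\right) = \left(8 + 424\right) - \left(- \frac{521}{2} - 172\right) = 432 - - \frac{865}{2} = 432 + \frac{865}{2} = \frac{1729}{2}$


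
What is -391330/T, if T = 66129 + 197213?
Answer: -195665/131671 ≈ -1.4860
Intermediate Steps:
T = 263342
-391330/T = -391330/263342 = -391330*1/263342 = -195665/131671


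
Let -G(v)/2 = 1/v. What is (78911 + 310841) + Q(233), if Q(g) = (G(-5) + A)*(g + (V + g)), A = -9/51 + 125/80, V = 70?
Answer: 66420583/170 ≈ 3.9071e+5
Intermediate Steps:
G(v) = -2/v
A = 377/272 (A = -9*1/51 + 125*(1/80) = -3/17 + 25/16 = 377/272 ≈ 1.3860)
Q(g) = 17003/136 + 2429*g/680 (Q(g) = (-2/(-5) + 377/272)*(g + (70 + g)) = (-2*(-⅕) + 377/272)*(70 + 2*g) = (⅖ + 377/272)*(70 + 2*g) = 2429*(70 + 2*g)/1360 = 17003/136 + 2429*g/680)
(78911 + 310841) + Q(233) = (78911 + 310841) + (17003/136 + (2429/680)*233) = 389752 + (17003/136 + 565957/680) = 389752 + 162743/170 = 66420583/170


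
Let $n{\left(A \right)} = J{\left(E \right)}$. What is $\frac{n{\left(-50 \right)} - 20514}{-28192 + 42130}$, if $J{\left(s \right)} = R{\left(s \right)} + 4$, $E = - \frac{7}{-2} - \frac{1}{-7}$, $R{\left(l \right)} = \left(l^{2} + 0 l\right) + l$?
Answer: $- \frac{4016645}{2731848} \approx -1.4703$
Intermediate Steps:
$R{\left(l \right)} = l + l^{2}$ ($R{\left(l \right)} = \left(l^{2} + 0\right) + l = l^{2} + l = l + l^{2}$)
$E = \frac{51}{14}$ ($E = \left(-7\right) \left(- \frac{1}{2}\right) - - \frac{1}{7} = \frac{7}{2} + \frac{1}{7} = \frac{51}{14} \approx 3.6429$)
$J{\left(s \right)} = 4 + s \left(1 + s\right)$ ($J{\left(s \right)} = s \left(1 + s\right) + 4 = 4 + s \left(1 + s\right)$)
$n{\left(A \right)} = \frac{4099}{196}$ ($n{\left(A \right)} = 4 + \frac{51 \left(1 + \frac{51}{14}\right)}{14} = 4 + \frac{51}{14} \cdot \frac{65}{14} = 4 + \frac{3315}{196} = \frac{4099}{196}$)
$\frac{n{\left(-50 \right)} - 20514}{-28192 + 42130} = \frac{\frac{4099}{196} - 20514}{-28192 + 42130} = - \frac{4016645}{196 \cdot 13938} = \left(- \frac{4016645}{196}\right) \frac{1}{13938} = - \frac{4016645}{2731848}$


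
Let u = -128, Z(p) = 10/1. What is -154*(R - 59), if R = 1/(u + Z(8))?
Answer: 536151/59 ≈ 9087.3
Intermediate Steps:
Z(p) = 10 (Z(p) = 10*1 = 10)
R = -1/118 (R = 1/(-128 + 10) = 1/(-118) = -1/118 ≈ -0.0084746)
-154*(R - 59) = -154*(-1/118 - 59) = -154*(-6963/118) = 536151/59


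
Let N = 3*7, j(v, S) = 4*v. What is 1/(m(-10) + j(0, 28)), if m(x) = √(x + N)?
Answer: √11/11 ≈ 0.30151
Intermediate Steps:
N = 21
m(x) = √(21 + x) (m(x) = √(x + 21) = √(21 + x))
1/(m(-10) + j(0, 28)) = 1/(√(21 - 10) + 4*0) = 1/(√11 + 0) = 1/(√11) = √11/11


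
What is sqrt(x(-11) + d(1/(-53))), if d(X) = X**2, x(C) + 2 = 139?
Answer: sqrt(384834)/53 ≈ 11.705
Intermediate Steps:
x(C) = 137 (x(C) = -2 + 139 = 137)
sqrt(x(-11) + d(1/(-53))) = sqrt(137 + (1/(-53))**2) = sqrt(137 + (-1/53)**2) = sqrt(137 + 1/2809) = sqrt(384834/2809) = sqrt(384834)/53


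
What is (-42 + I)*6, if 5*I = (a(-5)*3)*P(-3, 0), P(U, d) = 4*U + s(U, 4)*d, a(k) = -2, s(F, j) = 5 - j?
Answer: -828/5 ≈ -165.60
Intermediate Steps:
P(U, d) = d + 4*U (P(U, d) = 4*U + (5 - 1*4)*d = 4*U + (5 - 4)*d = 4*U + 1*d = 4*U + d = d + 4*U)
I = 72/5 (I = ((-2*3)*(0 + 4*(-3)))/5 = (-6*(0 - 12))/5 = (-6*(-12))/5 = (⅕)*72 = 72/5 ≈ 14.400)
(-42 + I)*6 = (-42 + 72/5)*6 = -138/5*6 = -828/5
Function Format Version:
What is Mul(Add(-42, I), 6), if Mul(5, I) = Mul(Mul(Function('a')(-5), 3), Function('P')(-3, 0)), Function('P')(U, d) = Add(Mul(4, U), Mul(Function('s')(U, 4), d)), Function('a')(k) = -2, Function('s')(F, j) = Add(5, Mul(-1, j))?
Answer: Rational(-828, 5) ≈ -165.60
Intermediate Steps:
Function('P')(U, d) = Add(d, Mul(4, U)) (Function('P')(U, d) = Add(Mul(4, U), Mul(Add(5, Mul(-1, 4)), d)) = Add(Mul(4, U), Mul(Add(5, -4), d)) = Add(Mul(4, U), Mul(1, d)) = Add(Mul(4, U), d) = Add(d, Mul(4, U)))
I = Rational(72, 5) (I = Mul(Rational(1, 5), Mul(Mul(-2, 3), Add(0, Mul(4, -3)))) = Mul(Rational(1, 5), Mul(-6, Add(0, -12))) = Mul(Rational(1, 5), Mul(-6, -12)) = Mul(Rational(1, 5), 72) = Rational(72, 5) ≈ 14.400)
Mul(Add(-42, I), 6) = Mul(Add(-42, Rational(72, 5)), 6) = Mul(Rational(-138, 5), 6) = Rational(-828, 5)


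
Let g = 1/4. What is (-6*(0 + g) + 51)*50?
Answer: 2475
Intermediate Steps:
g = ¼ ≈ 0.25000
(-6*(0 + g) + 51)*50 = (-6*(0 + ¼) + 51)*50 = (-6*¼ + 51)*50 = (-3/2 + 51)*50 = (99/2)*50 = 2475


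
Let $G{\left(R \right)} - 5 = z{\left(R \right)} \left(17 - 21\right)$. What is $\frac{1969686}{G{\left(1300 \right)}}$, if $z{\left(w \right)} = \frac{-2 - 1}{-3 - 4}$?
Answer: $\frac{13787802}{23} \approx 5.9947 \cdot 10^{5}$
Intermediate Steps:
$z{\left(w \right)} = \frac{3}{7}$ ($z{\left(w \right)} = - \frac{3}{-7} = \left(-3\right) \left(- \frac{1}{7}\right) = \frac{3}{7}$)
$G{\left(R \right)} = \frac{23}{7}$ ($G{\left(R \right)} = 5 + \frac{3 \left(17 - 21\right)}{7} = 5 + \frac{3}{7} \left(-4\right) = 5 - \frac{12}{7} = \frac{23}{7}$)
$\frac{1969686}{G{\left(1300 \right)}} = \frac{1969686}{\frac{23}{7}} = 1969686 \cdot \frac{7}{23} = \frac{13787802}{23}$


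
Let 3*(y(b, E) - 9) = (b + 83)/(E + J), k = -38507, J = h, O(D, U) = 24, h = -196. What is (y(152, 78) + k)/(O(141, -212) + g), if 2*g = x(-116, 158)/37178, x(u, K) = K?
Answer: -253340688403/157946127 ≈ -1604.0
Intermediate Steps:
J = -196
y(b, E) = 9 + (83 + b)/(3*(-196 + E)) (y(b, E) = 9 + ((b + 83)/(E - 196))/3 = 9 + ((83 + b)/(-196 + E))/3 = 9 + (83 + b)/(3*(-196 + E)))
g = 79/37178 (g = (158/37178)/2 = (158*(1/37178))/2 = (1/2)*(79/18589) = 79/37178 ≈ 0.0021249)
(y(152, 78) + k)/(O(141, -212) + g) = ((-5209 + 152 + 27*78)/(3*(-196 + 78)) - 38507)/(24 + 79/37178) = ((1/3)*(-5209 + 152 + 2106)/(-118) - 38507)/(892351/37178) = ((1/3)*(-1/118)*(-2951) - 38507)*(37178/892351) = (2951/354 - 38507)*(37178/892351) = -13628527/354*37178/892351 = -253340688403/157946127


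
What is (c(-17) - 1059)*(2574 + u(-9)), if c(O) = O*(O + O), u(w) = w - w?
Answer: -1238094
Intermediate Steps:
u(w) = 0
c(O) = 2*O**2 (c(O) = O*(2*O) = 2*O**2)
(c(-17) - 1059)*(2574 + u(-9)) = (2*(-17)**2 - 1059)*(2574 + 0) = (2*289 - 1059)*2574 = (578 - 1059)*2574 = -481*2574 = -1238094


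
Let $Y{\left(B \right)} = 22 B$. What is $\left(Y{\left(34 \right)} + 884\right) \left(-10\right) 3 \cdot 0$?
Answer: $0$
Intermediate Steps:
$\left(Y{\left(34 \right)} + 884\right) \left(-10\right) 3 \cdot 0 = \left(22 \cdot 34 + 884\right) \left(-10\right) 3 \cdot 0 = \left(748 + 884\right) \left(\left(-30\right) 0\right) = 1632 \cdot 0 = 0$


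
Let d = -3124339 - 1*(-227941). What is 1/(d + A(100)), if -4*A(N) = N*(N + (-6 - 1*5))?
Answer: -1/2898623 ≈ -3.4499e-7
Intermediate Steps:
d = -2896398 (d = -3124339 + 227941 = -2896398)
A(N) = -N*(-11 + N)/4 (A(N) = -N*(N + (-6 - 1*5))/4 = -N*(N + (-6 - 5))/4 = -N*(N - 11)/4 = -N*(-11 + N)/4)
1/(d + A(100)) = 1/(-2896398 + (1/4)*100*(11 - 1*100)) = 1/(-2896398 + (1/4)*100*(11 - 100)) = 1/(-2896398 + (1/4)*100*(-89)) = 1/(-2896398 - 2225) = 1/(-2898623) = -1/2898623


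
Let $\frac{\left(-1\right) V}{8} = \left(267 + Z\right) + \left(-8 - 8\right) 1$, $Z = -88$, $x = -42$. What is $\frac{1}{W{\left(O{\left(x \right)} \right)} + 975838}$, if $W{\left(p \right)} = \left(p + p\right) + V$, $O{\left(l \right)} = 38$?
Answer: $\frac{1}{974610} \approx 1.0261 \cdot 10^{-6}$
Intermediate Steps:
$V = -1304$ ($V = - 8 \left(\left(267 - 88\right) + \left(-8 - 8\right) 1\right) = - 8 \left(179 - 16\right) = \left(-8\right) 163 = -1304$)
$W{\left(p \right)} = -1304 + 2 p$ ($W{\left(p \right)} = \left(p + p\right) - 1304 = 2 p - 1304 = -1304 + 2 p$)
$\frac{1}{W{\left(O{\left(x \right)} \right)} + 975838} = \frac{1}{\left(-1304 + 2 \cdot 38\right) + 975838} = \frac{1}{\left(-1304 + 76\right) + 975838} = \frac{1}{-1228 + 975838} = \frac{1}{974610}$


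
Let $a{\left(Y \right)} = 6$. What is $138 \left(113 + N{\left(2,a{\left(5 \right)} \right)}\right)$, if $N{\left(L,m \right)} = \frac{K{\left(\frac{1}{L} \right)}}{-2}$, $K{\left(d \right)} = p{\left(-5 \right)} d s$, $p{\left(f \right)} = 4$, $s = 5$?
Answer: $14904$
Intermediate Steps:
$K{\left(d \right)} = 20 d$ ($K{\left(d \right)} = 4 d 5 = 20 d$)
$N{\left(L,m \right)} = - \frac{10}{L}$ ($N{\left(L,m \right)} = \frac{20 \frac{1}{L}}{-2} = \frac{20}{L} \left(- \frac{1}{2}\right) = - \frac{10}{L}$)
$138 \left(113 + N{\left(2,a{\left(5 \right)} \right)}\right) = 138 \left(113 - \frac{10}{2}\right) = 138 \left(113 - 5\right) = 138 \cdot 108 = 14904$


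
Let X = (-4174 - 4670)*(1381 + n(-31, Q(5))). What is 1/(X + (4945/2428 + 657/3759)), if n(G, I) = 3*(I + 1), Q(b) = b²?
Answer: -3042284/39255788468647 ≈ -7.7499e-8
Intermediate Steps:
n(G, I) = 3 + 3*I (n(G, I) = 3*(1 + I) = 3 + 3*I)
X = -12903396 (X = (-4174 - 4670)*(1381 + (3 + 3*5²)) = -8844*(1381 + (3 + 3*25)) = -8844*(1381 + (3 + 75)) = -8844*(1381 + 78) = -8844*1459 = -12903396)
1/(X + (4945/2428 + 657/3759)) = 1/(-12903396 + (4945/2428 + 657/3759)) = 1/(-12903396 + (4945*(1/2428) + 657*(1/3759))) = 1/(-12903396 + (4945/2428 + 219/1253)) = 1/(-12903396 + 6727817/3042284) = 1/(-39255788468647/3042284) = -3042284/39255788468647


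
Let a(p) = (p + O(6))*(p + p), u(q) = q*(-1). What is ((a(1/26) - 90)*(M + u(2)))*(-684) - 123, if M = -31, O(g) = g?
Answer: -341569005/169 ≈ -2.0211e+6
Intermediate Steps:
u(q) = -q
a(p) = 2*p*(6 + p) (a(p) = (p + 6)*(p + p) = (6 + p)*(2*p) = 2*p*(6 + p))
((a(1/26) - 90)*(M + u(2)))*(-684) - 123 = ((2*(6 + 1/26)/26 - 90)*(-31 - 1*2))*(-684) - 123 = ((2*(1/26)*(6 + 1/26) - 90)*(-31 - 2))*(-684) - 123 = ((2*(1/26)*(157/26) - 90)*(-33))*(-684) - 123 = ((157/338 - 90)*(-33))*(-684) - 123 = -30263/338*(-33)*(-684) - 123 = (998679/338)*(-684) - 123 = -341548218/169 - 123 = -341569005/169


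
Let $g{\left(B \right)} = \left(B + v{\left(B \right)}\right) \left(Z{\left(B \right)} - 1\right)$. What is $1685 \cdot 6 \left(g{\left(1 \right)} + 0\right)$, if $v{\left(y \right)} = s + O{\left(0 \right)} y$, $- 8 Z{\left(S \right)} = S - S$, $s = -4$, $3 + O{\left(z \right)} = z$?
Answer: $60660$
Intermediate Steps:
$O{\left(z \right)} = -3 + z$
$Z{\left(S \right)} = 0$ ($Z{\left(S \right)} = - \frac{S - S}{8} = \left(- \frac{1}{8}\right) 0 = 0$)
$v{\left(y \right)} = -4 - 3 y$ ($v{\left(y \right)} = -4 + \left(-3 + 0\right) y = -4 - 3 y$)
$g{\left(B \right)} = 4 + 2 B$ ($g{\left(B \right)} = \left(B - \left(4 + 3 B\right)\right) \left(0 - 1\right) = \left(-4 - 2 B\right) \left(-1\right) = 4 + 2 B$)
$1685 \cdot 6 \left(g{\left(1 \right)} + 0\right) = 1685 \cdot 6 \left(\left(4 + 2 \cdot 1\right) + 0\right) = 1685 \cdot 6 \left(\left(4 + 2\right) + 0\right) = 1685 \cdot 6 \left(6 + 0\right) = 1685 \cdot 6 \cdot 6 = 1685 \cdot 36 = 60660$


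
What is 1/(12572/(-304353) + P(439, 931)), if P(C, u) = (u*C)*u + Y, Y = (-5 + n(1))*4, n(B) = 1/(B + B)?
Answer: 43479/16544109982423 ≈ 2.6281e-9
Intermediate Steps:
n(B) = 1/(2*B)
Y = -18 (Y = (-5 + (½)/1)*4 = (-5 + (½)*1)*4 = (-5 + ½)*4 = -9/2*4 = -18)
P(C, u) = -18 + C*u² (P(C, u) = (u*C)*u - 18 = (C*u)*u - 18 = C*u² - 18 = -18 + C*u²)
1/(12572/(-304353) + P(439, 931)) = 1/(12572/(-304353) + (-18 + 439*931²)) = 1/(12572*(-1/304353) + (-18 + 439*866761)) = 1/(-1796/43479 + (-18 + 380508079)) = 1/(-1796/43479 + 380508061) = 1/(16544109982423/43479) = 43479/16544109982423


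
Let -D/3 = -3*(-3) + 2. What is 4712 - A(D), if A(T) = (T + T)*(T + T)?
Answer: 356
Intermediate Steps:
D = -33 (D = -3*(-3*(-3) + 2) = -3*(9 + 2) = -3*11 = -33)
A(T) = 4*T² (A(T) = (2*T)*(2*T) = 4*T²)
4712 - A(D) = 4712 - 4*(-33)² = 4712 - 4*1089 = 4712 - 1*4356 = 4712 - 4356 = 356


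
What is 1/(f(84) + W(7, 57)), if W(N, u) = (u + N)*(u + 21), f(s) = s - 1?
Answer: 1/5075 ≈ 0.00019704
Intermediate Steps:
f(s) = -1 + s
W(N, u) = (21 + u)*(N + u) (W(N, u) = (N + u)*(21 + u) = (21 + u)*(N + u))
1/(f(84) + W(7, 57)) = 1/((-1 + 84) + (57² + 21*7 + 21*57 + 7*57)) = 1/(83 + (3249 + 147 + 1197 + 399)) = 1/(83 + 4992) = 1/5075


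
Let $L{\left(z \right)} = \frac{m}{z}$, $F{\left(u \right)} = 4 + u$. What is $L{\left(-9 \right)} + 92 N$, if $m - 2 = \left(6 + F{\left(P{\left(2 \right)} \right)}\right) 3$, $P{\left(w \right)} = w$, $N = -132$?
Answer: $- \frac{109334}{9} \approx -12148.0$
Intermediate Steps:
$m = 38$ ($m = 2 + \left(6 + \left(4 + 2\right)\right) 3 = 2 + \left(6 + 6\right) 3 = 2 + 12 \cdot 3 = 2 + 36 = 38$)
$L{\left(z \right)} = \frac{38}{z}$
$L{\left(-9 \right)} + 92 N = \frac{38}{-9} + 92 \left(-132\right) = 38 \left(- \frac{1}{9}\right) - 12144 = - \frac{38}{9} - 12144 = - \frac{109334}{9}$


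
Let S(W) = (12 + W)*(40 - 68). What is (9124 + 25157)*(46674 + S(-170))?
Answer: 1751690538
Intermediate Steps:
S(W) = -336 - 28*W (S(W) = (12 + W)*(-28) = -336 - 28*W)
(9124 + 25157)*(46674 + S(-170)) = (9124 + 25157)*(46674 + (-336 - 28*(-170))) = 34281*(46674 + (-336 + 4760)) = 34281*(46674 + 4424) = 34281*51098 = 1751690538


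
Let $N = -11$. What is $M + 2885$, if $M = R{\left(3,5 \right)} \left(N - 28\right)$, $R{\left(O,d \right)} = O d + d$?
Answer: $2105$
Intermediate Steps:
$R{\left(O,d \right)} = d + O d$
$M = -780$ ($M = 5 \left(1 + 3\right) \left(-11 - 28\right) = 5 \cdot 4 \left(-39\right) = 20 \left(-39\right) = -780$)
$M + 2885 = -780 + 2885 = 2105$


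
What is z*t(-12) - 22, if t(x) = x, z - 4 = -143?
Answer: 1646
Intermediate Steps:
z = -139 (z = 4 - 143 = -139)
z*t(-12) - 22 = -139*(-12) - 22 = 1668 - 22 = 1646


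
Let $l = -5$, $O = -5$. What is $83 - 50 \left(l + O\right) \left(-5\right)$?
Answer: $-2417$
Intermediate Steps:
$83 - 50 \left(l + O\right) \left(-5\right) = 83 - 50 \left(-5 - 5\right) \left(-5\right) = 83 - 50 \left(\left(-10\right) \left(-5\right)\right) = 83 - 2500 = -2417$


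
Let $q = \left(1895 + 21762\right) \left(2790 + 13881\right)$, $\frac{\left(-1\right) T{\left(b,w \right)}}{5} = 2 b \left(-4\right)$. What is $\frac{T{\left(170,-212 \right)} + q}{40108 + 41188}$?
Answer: $\frac{394392647}{81296} \approx 4851.3$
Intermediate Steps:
$T{\left(b,w \right)} = 40 b$ ($T{\left(b,w \right)} = - 5 \cdot 2 b \left(-4\right) = - 5 \left(- 8 b\right) = 40 b$)
$q = 394385847$ ($q = 23657 \cdot 16671 = 394385847$)
$\frac{T{\left(170,-212 \right)} + q}{40108 + 41188} = \frac{40 \cdot 170 + 394385847}{40108 + 41188} = \frac{6800 + 394385847}{81296} = 394392647 \cdot \frac{1}{81296} = \frac{394392647}{81296}$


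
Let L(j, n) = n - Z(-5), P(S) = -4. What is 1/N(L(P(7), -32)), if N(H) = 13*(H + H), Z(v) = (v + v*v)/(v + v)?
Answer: -1/780 ≈ -0.0012821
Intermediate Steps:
Z(v) = (v + v²)/(2*v) (Z(v) = (v + v²)/((2*v)) = (v + v²)*(1/(2*v)) = (v + v²)/(2*v))
L(j, n) = 2 + n (L(j, n) = n - (½ + (½)*(-5)) = n - (½ - 5/2) = n - 1*(-2) = n + 2 = 2 + n)
N(H) = 26*H (N(H) = 13*(2*H) = 26*H)
1/N(L(P(7), -32)) = 1/(26*(2 - 32)) = 1/(26*(-30)) = 1/(-780) = -1/780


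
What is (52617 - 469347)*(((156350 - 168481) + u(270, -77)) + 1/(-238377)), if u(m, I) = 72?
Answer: 399309052974040/79459 ≈ 5.0253e+9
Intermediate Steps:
(52617 - 469347)*(((156350 - 168481) + u(270, -77)) + 1/(-238377)) = (52617 - 469347)*(((156350 - 168481) + 72) + 1/(-238377)) = -416730*((-12131 + 72) - 1/238377) = -416730*(-12059 - 1/238377) = -416730*(-2874588244/238377) = 399309052974040/79459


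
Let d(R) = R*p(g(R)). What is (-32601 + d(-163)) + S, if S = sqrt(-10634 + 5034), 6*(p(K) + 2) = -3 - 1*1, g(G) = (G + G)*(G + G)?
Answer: -96499/3 + 20*I*sqrt(14) ≈ -32166.0 + 74.833*I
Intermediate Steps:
g(G) = 4*G**2 (g(G) = (2*G)*(2*G) = 4*G**2)
p(K) = -8/3 (p(K) = -2 + (-3 - 1*1)/6 = -2 + (-3 - 1)/6 = -2 + (1/6)*(-4) = -2 - 2/3 = -8/3)
S = 20*I*sqrt(14) (S = sqrt(-5600) = 20*I*sqrt(14) ≈ 74.833*I)
d(R) = -8*R/3 (d(R) = R*(-8/3) = -8*R/3)
(-32601 + d(-163)) + S = (-32601 - 8/3*(-163)) + 20*I*sqrt(14) = (-32601 + 1304/3) + 20*I*sqrt(14) = -96499/3 + 20*I*sqrt(14)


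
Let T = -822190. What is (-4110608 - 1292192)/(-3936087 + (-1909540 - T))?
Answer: 5402800/5023437 ≈ 1.0755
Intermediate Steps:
(-4110608 - 1292192)/(-3936087 + (-1909540 - T)) = (-4110608 - 1292192)/(-3936087 + (-1909540 - 1*(-822190))) = -5402800/(-3936087 + (-1909540 + 822190)) = -5402800/(-3936087 - 1087350) = -5402800/(-5023437) = -5402800*(-1/5023437) = 5402800/5023437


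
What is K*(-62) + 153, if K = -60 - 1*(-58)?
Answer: 277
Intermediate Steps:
K = -2 (K = -60 + 58 = -2)
K*(-62) + 153 = -2*(-62) + 153 = 124 + 153 = 277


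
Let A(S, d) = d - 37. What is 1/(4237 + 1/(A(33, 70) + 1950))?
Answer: 1983/8401972 ≈ 0.00023602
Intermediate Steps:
A(S, d) = -37 + d
1/(4237 + 1/(A(33, 70) + 1950)) = 1/(4237 + 1/((-37 + 70) + 1950)) = 1/(4237 + 1/(33 + 1950)) = 1/(4237 + 1/1983) = 1/(8401972/1983) = 1983/8401972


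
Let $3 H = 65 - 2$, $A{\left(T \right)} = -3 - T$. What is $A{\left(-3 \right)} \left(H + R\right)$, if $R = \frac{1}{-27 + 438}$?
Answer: $0$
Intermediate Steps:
$H = 21$ ($H = \frac{65 - 2}{3} = \frac{1}{3} \cdot 63 = 21$)
$R = \frac{1}{411} \approx 0.0024331$
$A{\left(-3 \right)} \left(H + R\right) = \left(-3 - -3\right) \left(21 + \frac{1}{411}\right) = \left(-3 + 3\right) \frac{8632}{411} = 0 \cdot \frac{8632}{411} = 0$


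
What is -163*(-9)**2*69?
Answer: -911007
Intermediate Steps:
-163*(-9)**2*69 = -163*81*69 = -13203*69 = -911007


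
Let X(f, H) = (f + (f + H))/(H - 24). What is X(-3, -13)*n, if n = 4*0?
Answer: 0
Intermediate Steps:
n = 0
X(f, H) = (H + 2*f)/(-24 + H) (X(f, H) = (f + (H + f))/(-24 + H) = (H + 2*f)/(-24 + H))
X(-3, -13)*n = ((-13 + 2*(-3))/(-24 - 13))*0 = ((-13 - 6)/(-37))*0 = -1/37*(-19)*0 = (19/37)*0 = 0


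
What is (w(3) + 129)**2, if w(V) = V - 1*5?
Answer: 16129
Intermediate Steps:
w(V) = -5 + V (w(V) = V - 5 = -5 + V)
(w(3) + 129)**2 = ((-5 + 3) + 129)**2 = (-2 + 129)**2 = 127**2 = 16129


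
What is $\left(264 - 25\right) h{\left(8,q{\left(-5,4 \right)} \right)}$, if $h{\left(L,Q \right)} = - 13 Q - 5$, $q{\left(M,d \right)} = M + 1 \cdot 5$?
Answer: $-1195$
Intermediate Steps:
$q{\left(M,d \right)} = 5 + M$ ($q{\left(M,d \right)} = M + 5 = 5 + M$)
$h{\left(L,Q \right)} = -5 - 13 Q$
$\left(264 - 25\right) h{\left(8,q{\left(-5,4 \right)} \right)} = \left(264 - 25\right) \left(-5 - 13 \left(5 - 5\right)\right) = 239 \left(-5 - 0\right) = 239 \left(-5 + 0\right) = 239 \left(-5\right) = -1195$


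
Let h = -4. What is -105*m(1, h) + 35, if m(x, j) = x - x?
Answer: 35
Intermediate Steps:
m(x, j) = 0
-105*m(1, h) + 35 = -105*0 + 35 = 0 + 35 = 35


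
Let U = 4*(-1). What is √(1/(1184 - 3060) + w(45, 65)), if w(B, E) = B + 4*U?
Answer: √25515007/938 ≈ 5.3851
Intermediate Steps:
U = -4
w(B, E) = -16 + B (w(B, E) = B + 4*(-4) = B - 16 = -16 + B)
√(1/(1184 - 3060) + w(45, 65)) = √(1/(1184 - 3060) + (-16 + 45)) = √(1/(-1876) + 29) = √(-1/1876 + 29) = √(54403/1876) = √25515007/938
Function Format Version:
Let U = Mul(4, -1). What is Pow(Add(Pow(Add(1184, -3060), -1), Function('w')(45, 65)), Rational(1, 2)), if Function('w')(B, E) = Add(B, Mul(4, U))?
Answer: Mul(Rational(1, 938), Pow(25515007, Rational(1, 2))) ≈ 5.3851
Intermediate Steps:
U = -4
Function('w')(B, E) = Add(-16, B) (Function('w')(B, E) = Add(B, Mul(4, -4)) = Add(B, -16) = Add(-16, B))
Pow(Add(Pow(Add(1184, -3060), -1), Function('w')(45, 65)), Rational(1, 2)) = Pow(Add(Pow(Add(1184, -3060), -1), Add(-16, 45)), Rational(1, 2)) = Pow(Add(Pow(-1876, -1), 29), Rational(1, 2)) = Pow(Add(Rational(-1, 1876), 29), Rational(1, 2)) = Pow(Rational(54403, 1876), Rational(1, 2)) = Mul(Rational(1, 938), Pow(25515007, Rational(1, 2)))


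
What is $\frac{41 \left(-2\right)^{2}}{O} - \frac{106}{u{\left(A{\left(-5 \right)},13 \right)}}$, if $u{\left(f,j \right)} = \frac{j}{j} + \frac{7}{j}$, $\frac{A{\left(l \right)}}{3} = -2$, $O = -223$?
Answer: $- \frac{155287}{2230} \approx -69.635$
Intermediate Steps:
$A{\left(l \right)} = -6$ ($A{\left(l \right)} = 3 \left(-2\right) = -6$)
$u{\left(f,j \right)} = 1 + \frac{7}{j}$
$\frac{41 \left(-2\right)^{2}}{O} - \frac{106}{u{\left(A{\left(-5 \right)},13 \right)}} = \frac{41 \left(-2\right)^{2}}{-223} - \frac{106}{\frac{1}{13} \left(7 + 13\right)} = 41 \cdot 4 \left(- \frac{1}{223}\right) - \frac{106}{\frac{1}{13} \cdot 20} = 164 \left(- \frac{1}{223}\right) - \frac{106}{\frac{20}{13}} = - \frac{164}{223} - \frac{689}{10} = - \frac{155287}{2230}$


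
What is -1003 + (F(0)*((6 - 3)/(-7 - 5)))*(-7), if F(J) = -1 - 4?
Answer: -4047/4 ≈ -1011.8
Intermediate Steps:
F(J) = -5
-1003 + (F(0)*((6 - 3)/(-7 - 5)))*(-7) = -1003 - 5*(6 - 3)/(-7 - 5)*(-7) = -1003 - 15/(-12)*(-7) = -1003 - 15*(-1)/12*(-7) = -1003 - 5*(-¼)*(-7) = -1003 + (5/4)*(-7) = -1003 - 35/4 = -4047/4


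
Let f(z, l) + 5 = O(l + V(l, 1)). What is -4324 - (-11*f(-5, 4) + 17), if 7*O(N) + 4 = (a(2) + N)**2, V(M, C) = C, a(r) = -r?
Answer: -30717/7 ≈ -4388.1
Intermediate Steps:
O(N) = -4/7 + (-2 + N)**2/7 (O(N) = -4/7 + (-1*2 + N)**2/7 = -4/7 + (-2 + N)**2/7)
f(z, l) = -5 + (1 + l)*(-3 + l)/7 (f(z, l) = -5 + (l + 1)*(-4 + (l + 1))/7 = -5 + (1 + l)*(-4 + (1 + l))/7 = -5 + (1 + l)*(-3 + l)/7)
-4324 - (-11*f(-5, 4) + 17) = -4324 - (-11*(-39/7 + (-1 + 4)**2/7) + 17) = -4324 - (-11*(-39/7 + (1/7)*3**2) + 17) = -4324 - (-11*(-39/7 + (1/7)*9) + 17) = -4324 - (-11*(-39/7 + 9/7) + 17) = -4324 - (-11*(-30/7) + 17) = -4324 - (330/7 + 17) = -4324 - 1*449/7 = -4324 - 449/7 = -30717/7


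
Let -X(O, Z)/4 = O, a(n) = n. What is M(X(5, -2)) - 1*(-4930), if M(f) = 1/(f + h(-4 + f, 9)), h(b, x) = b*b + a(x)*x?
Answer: 3140411/637 ≈ 4930.0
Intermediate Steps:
X(O, Z) = -4*O
h(b, x) = b² + x² (h(b, x) = b*b + x*x = b² + x²)
M(f) = 1/(81 + f + (-4 + f)²) (M(f) = 1/(f + ((-4 + f)² + 9²)) = 1/(f + ((-4 + f)² + 81)) = 1/(f + (81 + (-4 + f)²)) = 1/(81 + f + (-4 + f)²))
M(X(5, -2)) - 1*(-4930) = 1/(81 - 4*5 + (-4 - 4*5)²) - 1*(-4930) = 1/(81 - 20 + (-4 - 20)²) + 4930 = 1/(81 - 20 + (-24)²) + 4930 = 1/(81 - 20 + 576) + 4930 = 1/637 + 4930 = 3140411/637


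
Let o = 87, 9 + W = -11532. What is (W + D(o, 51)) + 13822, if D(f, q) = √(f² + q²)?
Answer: 2281 + 3*√1130 ≈ 2381.8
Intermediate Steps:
W = -11541 (W = -9 - 11532 = -11541)
(W + D(o, 51)) + 13822 = (-11541 + √(87² + 51²)) + 13822 = (-11541 + √(7569 + 2601)) + 13822 = (-11541 + √10170) + 13822 = (-11541 + 3*√1130) + 13822 = 2281 + 3*√1130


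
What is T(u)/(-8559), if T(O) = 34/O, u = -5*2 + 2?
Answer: 17/34236 ≈ 0.00049655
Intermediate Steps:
u = -8 (u = -5*2 + 2 = -10 + 2 = -8)
T(u)/(-8559) = (34/(-8))/(-8559) = (34*(-1/8))*(-1/8559) = -17/4*(-1/8559) = 17/34236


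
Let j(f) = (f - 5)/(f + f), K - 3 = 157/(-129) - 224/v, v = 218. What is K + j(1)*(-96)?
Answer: 2710334/14061 ≈ 192.76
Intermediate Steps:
K = 10622/14061 (K = 3 + (157/(-129) - 224/218) = 3 + (157*(-1/129) - 224*1/218) = 3 + (-157/129 - 112/109) = 3 - 31561/14061 = 10622/14061 ≈ 0.75542)
j(f) = (-5 + f)/(2*f) (j(f) = (-5 + f)/((2*f)) = (-5 + f)*(1/(2*f)) = (-5 + f)/(2*f))
K + j(1)*(-96) = 10622/14061 + ((½)*(-5 + 1)/1)*(-96) = 10622/14061 + ((½)*1*(-4))*(-96) = 10622/14061 - 2*(-96) = 10622/14061 + 192 = 2710334/14061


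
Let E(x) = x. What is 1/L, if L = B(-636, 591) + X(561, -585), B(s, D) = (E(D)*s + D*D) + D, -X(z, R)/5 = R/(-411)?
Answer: -137/3563523 ≈ -3.8445e-5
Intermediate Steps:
X(z, R) = 5*R/411 (X(z, R) = -5*R/(-411) = -5*R*(-1)/411 = -(-5)*R/411 = 5*R/411)
B(s, D) = D + D² + D*s (B(s, D) = (D*s + D*D) + D = (D*s + D²) + D = (D² + D*s) + D = D + D² + D*s)
L = -3563523/137 (L = 591*(1 + 591 - 636) + (5/411)*(-585) = 591*(-44) - 975/137 = -26004 - 975/137 = -3563523/137 ≈ -26011.)
1/L = 1/(-3563523/137) = -137/3563523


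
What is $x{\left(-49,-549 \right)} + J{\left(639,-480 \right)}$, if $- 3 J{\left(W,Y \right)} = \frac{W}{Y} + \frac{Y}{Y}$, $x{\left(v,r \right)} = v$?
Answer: $- \frac{23467}{480} \approx -48.89$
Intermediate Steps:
$J{\left(W,Y \right)} = - \frac{1}{3} - \frac{W}{3 Y}$ ($J{\left(W,Y \right)} = - \frac{\frac{W}{Y} + \frac{Y}{Y}}{3} = - \frac{\frac{W}{Y} + 1}{3} = - \frac{1 + \frac{W}{Y}}{3} = - \frac{1}{3} - \frac{W}{3 Y}$)
$x{\left(-49,-549 \right)} + J{\left(639,-480 \right)} = -49 + \frac{\left(-1\right) 639 - -480}{3 \left(-480\right)} = -49 + \frac{1}{3} \left(- \frac{1}{480}\right) \left(-639 + 480\right) = -49 + \frac{1}{3} \left(- \frac{1}{480}\right) \left(-159\right) = -49 + \frac{53}{480} = - \frac{23467}{480}$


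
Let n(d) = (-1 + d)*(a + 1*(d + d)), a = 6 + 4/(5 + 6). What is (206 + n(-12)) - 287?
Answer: 1631/11 ≈ 148.27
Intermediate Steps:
a = 70/11 (a = 6 + 4/11 = 70/11 ≈ 6.3636)
n(d) = (-1 + d)*(70/11 + 2*d) (n(d) = (-1 + d)*(70/11 + 1*(d + d)) = (-1 + d)*(70/11 + 1*(2*d)) = (-1 + d)*(70/11 + 2*d))
(206 + n(-12)) - 287 = (206 + (-70/11 + 2*(-12)**2 + (48/11)*(-12))) - 287 = (206 + (-70/11 + 2*144 - 576/11)) - 287 = (206 + (-70/11 + 288 - 576/11)) - 287 = (206 + 2522/11) - 287 = 4788/11 - 287 = 1631/11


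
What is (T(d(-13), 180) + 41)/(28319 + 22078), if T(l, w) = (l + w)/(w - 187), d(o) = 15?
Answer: 92/352779 ≈ 0.00026079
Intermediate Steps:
T(l, w) = (l + w)/(-187 + w)
(T(d(-13), 180) + 41)/(28319 + 22078) = ((15 + 180)/(-187 + 180) + 41)/(28319 + 22078) = (195/(-7) + 41)/50397 = (-⅐*195 + 41)*(1/50397) = (-195/7 + 41)*(1/50397) = (92/7)*(1/50397) = 92/352779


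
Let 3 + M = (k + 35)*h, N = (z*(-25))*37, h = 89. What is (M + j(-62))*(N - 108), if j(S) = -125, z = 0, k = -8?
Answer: -245700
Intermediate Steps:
N = 0 (N = (0*(-25))*37 = 0*37 = 0)
M = 2400 (M = -3 + (-8 + 35)*89 = -3 + 27*89 = -3 + 2403 = 2400)
(M + j(-62))*(N - 108) = (2400 - 125)*(0 - 108) = 2275*(-108) = -245700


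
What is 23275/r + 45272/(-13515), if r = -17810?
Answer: -224171189/48140430 ≈ -4.6566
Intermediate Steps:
23275/r + 45272/(-13515) = 23275/(-17810) + 45272/(-13515) = 23275*(-1/17810) + 45272*(-1/13515) = -4655/3562 - 45272/13515 = -224171189/48140430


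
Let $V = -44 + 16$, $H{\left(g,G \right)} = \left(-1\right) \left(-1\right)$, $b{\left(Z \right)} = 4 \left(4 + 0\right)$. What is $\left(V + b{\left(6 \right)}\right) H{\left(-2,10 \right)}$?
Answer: $-12$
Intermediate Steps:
$b{\left(Z \right)} = 16$ ($b{\left(Z \right)} = 4 \cdot 4 = 16$)
$H{\left(g,G \right)} = 1$
$V = -28$
$\left(V + b{\left(6 \right)}\right) H{\left(-2,10 \right)} = \left(-28 + 16\right) 1 = \left(-12\right) 1 = -12$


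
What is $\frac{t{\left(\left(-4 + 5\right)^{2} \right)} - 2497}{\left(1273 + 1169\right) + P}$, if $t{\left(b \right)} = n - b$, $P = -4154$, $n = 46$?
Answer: $\frac{613}{428} \approx 1.4322$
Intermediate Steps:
$t{\left(b \right)} = 46 - b$
$\frac{t{\left(\left(-4 + 5\right)^{2} \right)} - 2497}{\left(1273 + 1169\right) + P} = \frac{\left(46 - \left(-4 + 5\right)^{2}\right) - 2497}{\left(1273 + 1169\right) - 4154} = \frac{\left(46 - 1^{2}\right) - 2497}{2442 - 4154} = \frac{\left(46 - 1\right) - 2497}{-1712} = \left(\left(46 - 1\right) - 2497\right) \left(- \frac{1}{1712}\right) = \left(45 - 2497\right) \left(- \frac{1}{1712}\right) = \left(-2452\right) \left(- \frac{1}{1712}\right) = \frac{613}{428}$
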